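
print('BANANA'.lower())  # banana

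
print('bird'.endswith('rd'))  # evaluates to True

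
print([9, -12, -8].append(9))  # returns None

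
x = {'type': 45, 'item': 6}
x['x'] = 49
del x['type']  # {'item': 6, 'x': 49}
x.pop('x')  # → 49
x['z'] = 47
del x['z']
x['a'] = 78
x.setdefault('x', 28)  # 28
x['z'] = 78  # {'item': 6, 'a': 78, 'x': 28, 'z': 78}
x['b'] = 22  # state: {'item': 6, 'a': 78, 'x': 28, 'z': 78, 'b': 22}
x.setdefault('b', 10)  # 22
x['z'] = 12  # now {'item': 6, 'a': 78, 'x': 28, 'z': 12, 'b': 22}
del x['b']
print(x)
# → {'item': 6, 'a': 78, 'x': 28, 'z': 12}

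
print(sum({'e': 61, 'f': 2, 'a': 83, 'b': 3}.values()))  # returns 149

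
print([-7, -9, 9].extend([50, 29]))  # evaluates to None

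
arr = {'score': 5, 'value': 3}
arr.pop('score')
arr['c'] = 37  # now {'value': 3, 'c': 37}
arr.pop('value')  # 3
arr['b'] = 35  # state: {'c': 37, 'b': 35}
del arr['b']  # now {'c': 37}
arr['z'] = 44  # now {'c': 37, 'z': 44}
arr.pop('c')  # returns 37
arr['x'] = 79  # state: {'z': 44, 'x': 79}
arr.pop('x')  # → 79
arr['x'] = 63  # {'z': 44, 'x': 63}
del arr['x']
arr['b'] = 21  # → {'z': 44, 'b': 21}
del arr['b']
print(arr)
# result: {'z': 44}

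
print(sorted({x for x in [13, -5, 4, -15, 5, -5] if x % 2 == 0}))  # [4]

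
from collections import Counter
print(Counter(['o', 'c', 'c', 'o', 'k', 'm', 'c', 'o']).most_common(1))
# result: [('o', 3)]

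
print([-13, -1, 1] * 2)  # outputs [-13, -1, 1, -13, -1, 1]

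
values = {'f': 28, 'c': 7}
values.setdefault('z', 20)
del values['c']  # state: {'f': 28, 'z': 20}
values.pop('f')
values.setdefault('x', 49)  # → 49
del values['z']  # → {'x': 49}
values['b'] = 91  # {'x': 49, 'b': 91}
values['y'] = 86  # {'x': 49, 'b': 91, 'y': 86}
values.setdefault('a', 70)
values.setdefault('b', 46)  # 91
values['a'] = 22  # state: {'x': 49, 'b': 91, 'y': 86, 'a': 22}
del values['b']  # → {'x': 49, 'y': 86, 'a': 22}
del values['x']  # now {'y': 86, 'a': 22}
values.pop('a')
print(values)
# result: {'y': 86}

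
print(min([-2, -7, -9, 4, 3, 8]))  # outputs -9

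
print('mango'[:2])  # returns ma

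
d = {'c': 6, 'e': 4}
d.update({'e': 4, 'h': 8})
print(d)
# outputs {'c': 6, 'e': 4, 'h': 8}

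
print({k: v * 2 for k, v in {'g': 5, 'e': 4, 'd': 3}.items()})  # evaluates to {'g': 10, 'e': 8, 'd': 6}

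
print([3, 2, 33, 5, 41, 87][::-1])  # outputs [87, 41, 5, 33, 2, 3]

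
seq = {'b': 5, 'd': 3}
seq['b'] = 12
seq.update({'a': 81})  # {'b': 12, 'd': 3, 'a': 81}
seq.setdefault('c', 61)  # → 61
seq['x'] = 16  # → {'b': 12, 'd': 3, 'a': 81, 'c': 61, 'x': 16}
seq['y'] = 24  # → {'b': 12, 'd': 3, 'a': 81, 'c': 61, 'x': 16, 'y': 24}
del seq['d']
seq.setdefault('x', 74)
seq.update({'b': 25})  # {'b': 25, 'a': 81, 'c': 61, 'x': 16, 'y': 24}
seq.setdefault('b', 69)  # 25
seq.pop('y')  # 24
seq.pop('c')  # 61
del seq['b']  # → {'a': 81, 'x': 16}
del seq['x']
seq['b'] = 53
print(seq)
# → {'a': 81, 'b': 53}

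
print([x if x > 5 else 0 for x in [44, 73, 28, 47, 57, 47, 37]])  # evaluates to [44, 73, 28, 47, 57, 47, 37]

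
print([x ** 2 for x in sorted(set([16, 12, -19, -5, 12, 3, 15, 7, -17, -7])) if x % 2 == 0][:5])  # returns [144, 256]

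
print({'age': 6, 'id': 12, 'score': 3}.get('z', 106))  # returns 106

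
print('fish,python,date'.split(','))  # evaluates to ['fish', 'python', 'date']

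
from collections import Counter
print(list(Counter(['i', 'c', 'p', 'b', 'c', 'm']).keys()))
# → ['i', 'c', 'p', 'b', 'm']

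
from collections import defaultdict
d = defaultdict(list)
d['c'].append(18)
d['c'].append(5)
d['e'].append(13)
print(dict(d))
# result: {'c': [18, 5], 'e': [13]}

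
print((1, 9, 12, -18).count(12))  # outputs 1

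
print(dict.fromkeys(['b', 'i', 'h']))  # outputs {'b': None, 'i': None, 'h': None}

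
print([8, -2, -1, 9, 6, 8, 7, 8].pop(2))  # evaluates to -1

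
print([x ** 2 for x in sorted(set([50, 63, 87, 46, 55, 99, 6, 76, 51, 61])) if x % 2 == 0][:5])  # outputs [36, 2116, 2500, 5776]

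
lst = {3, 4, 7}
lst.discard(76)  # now {3, 4, 7}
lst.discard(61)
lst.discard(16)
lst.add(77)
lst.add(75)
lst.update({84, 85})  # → {3, 4, 7, 75, 77, 84, 85}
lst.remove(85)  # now {3, 4, 7, 75, 77, 84}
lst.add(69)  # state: {3, 4, 7, 69, 75, 77, 84}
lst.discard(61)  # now {3, 4, 7, 69, 75, 77, 84}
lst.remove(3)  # {4, 7, 69, 75, 77, 84}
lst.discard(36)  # {4, 7, 69, 75, 77, 84}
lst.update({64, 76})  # {4, 7, 64, 69, 75, 76, 77, 84}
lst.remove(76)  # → {4, 7, 64, 69, 75, 77, 84}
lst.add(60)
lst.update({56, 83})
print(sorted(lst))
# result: [4, 7, 56, 60, 64, 69, 75, 77, 83, 84]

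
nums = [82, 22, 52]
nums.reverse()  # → [52, 22, 82]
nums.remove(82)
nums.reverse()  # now [22, 52]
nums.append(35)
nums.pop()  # 35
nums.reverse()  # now [52, 22]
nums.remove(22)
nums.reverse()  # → [52]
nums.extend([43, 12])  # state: [52, 43, 12]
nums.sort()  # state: [12, 43, 52]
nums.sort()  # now [12, 43, 52]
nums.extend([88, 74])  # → [12, 43, 52, 88, 74]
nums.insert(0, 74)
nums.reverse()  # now [74, 88, 52, 43, 12, 74]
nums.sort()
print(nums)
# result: [12, 43, 52, 74, 74, 88]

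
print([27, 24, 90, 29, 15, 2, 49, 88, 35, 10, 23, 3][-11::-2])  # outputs [24]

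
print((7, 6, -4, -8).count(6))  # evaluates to 1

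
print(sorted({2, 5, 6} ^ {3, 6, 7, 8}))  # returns [2, 3, 5, 7, 8]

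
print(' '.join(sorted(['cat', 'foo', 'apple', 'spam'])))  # apple cat foo spam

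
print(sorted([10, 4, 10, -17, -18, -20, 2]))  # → [-20, -18, -17, 2, 4, 10, 10]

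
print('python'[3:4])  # h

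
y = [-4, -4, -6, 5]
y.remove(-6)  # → [-4, -4, 5]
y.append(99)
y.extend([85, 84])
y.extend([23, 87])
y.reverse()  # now [87, 23, 84, 85, 99, 5, -4, -4]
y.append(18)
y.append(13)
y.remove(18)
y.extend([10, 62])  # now [87, 23, 84, 85, 99, 5, -4, -4, 13, 10, 62]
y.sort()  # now [-4, -4, 5, 10, 13, 23, 62, 84, 85, 87, 99]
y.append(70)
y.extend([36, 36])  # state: [-4, -4, 5, 10, 13, 23, 62, 84, 85, 87, 99, 70, 36, 36]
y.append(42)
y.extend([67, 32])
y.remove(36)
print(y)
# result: [-4, -4, 5, 10, 13, 23, 62, 84, 85, 87, 99, 70, 36, 42, 67, 32]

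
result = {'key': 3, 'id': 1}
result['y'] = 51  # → {'key': 3, 'id': 1, 'y': 51}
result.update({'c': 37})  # {'key': 3, 'id': 1, 'y': 51, 'c': 37}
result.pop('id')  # 1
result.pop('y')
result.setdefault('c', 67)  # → 37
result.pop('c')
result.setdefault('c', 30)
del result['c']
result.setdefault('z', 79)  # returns 79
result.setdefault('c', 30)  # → 30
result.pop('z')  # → 79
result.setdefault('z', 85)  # 85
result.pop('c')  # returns 30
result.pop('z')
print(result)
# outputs {'key': 3}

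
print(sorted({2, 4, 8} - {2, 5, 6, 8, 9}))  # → [4]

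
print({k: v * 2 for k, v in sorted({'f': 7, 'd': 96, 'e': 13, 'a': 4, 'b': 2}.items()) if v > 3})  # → {'a': 8, 'd': 192, 'e': 26, 'f': 14}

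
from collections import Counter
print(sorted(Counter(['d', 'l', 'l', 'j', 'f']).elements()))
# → ['d', 'f', 'j', 'l', 'l']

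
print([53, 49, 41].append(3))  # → None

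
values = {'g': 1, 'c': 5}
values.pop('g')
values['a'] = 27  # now {'c': 5, 'a': 27}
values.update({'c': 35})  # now {'c': 35, 'a': 27}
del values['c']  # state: {'a': 27}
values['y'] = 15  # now {'a': 27, 'y': 15}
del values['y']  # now {'a': 27}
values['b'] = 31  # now {'a': 27, 'b': 31}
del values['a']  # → {'b': 31}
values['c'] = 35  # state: {'b': 31, 'c': 35}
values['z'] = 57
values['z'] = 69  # {'b': 31, 'c': 35, 'z': 69}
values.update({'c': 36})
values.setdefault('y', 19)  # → 19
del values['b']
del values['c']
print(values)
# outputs {'z': 69, 'y': 19}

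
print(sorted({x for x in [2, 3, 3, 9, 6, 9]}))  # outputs [2, 3, 6, 9]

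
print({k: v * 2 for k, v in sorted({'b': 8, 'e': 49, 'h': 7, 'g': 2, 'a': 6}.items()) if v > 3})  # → {'a': 12, 'b': 16, 'e': 98, 'h': 14}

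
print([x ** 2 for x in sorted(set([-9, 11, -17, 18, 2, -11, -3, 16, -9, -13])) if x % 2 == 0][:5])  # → [4, 256, 324]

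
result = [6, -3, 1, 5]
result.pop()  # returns 5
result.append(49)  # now [6, -3, 1, 49]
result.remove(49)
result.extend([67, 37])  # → [6, -3, 1, 67, 37]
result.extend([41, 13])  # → [6, -3, 1, 67, 37, 41, 13]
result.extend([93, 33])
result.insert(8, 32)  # [6, -3, 1, 67, 37, 41, 13, 93, 32, 33]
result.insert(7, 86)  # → [6, -3, 1, 67, 37, 41, 13, 86, 93, 32, 33]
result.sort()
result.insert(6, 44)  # [-3, 1, 6, 13, 32, 33, 44, 37, 41, 67, 86, 93]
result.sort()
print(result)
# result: [-3, 1, 6, 13, 32, 33, 37, 41, 44, 67, 86, 93]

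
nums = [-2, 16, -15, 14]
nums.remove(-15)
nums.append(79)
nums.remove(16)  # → [-2, 14, 79]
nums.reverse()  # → [79, 14, -2]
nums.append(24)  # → [79, 14, -2, 24]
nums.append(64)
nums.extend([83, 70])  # [79, 14, -2, 24, 64, 83, 70]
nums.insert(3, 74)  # [79, 14, -2, 74, 24, 64, 83, 70]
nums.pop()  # 70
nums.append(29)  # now [79, 14, -2, 74, 24, 64, 83, 29]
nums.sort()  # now [-2, 14, 24, 29, 64, 74, 79, 83]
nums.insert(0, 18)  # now [18, -2, 14, 24, 29, 64, 74, 79, 83]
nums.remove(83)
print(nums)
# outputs [18, -2, 14, 24, 29, 64, 74, 79]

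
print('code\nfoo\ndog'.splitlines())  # ['code', 'foo', 'dog']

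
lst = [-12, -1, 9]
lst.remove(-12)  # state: [-1, 9]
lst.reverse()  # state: [9, -1]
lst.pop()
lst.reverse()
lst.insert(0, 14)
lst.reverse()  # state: [9, 14]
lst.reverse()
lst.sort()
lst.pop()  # 14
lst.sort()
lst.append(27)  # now [9, 27]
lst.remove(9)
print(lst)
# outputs [27]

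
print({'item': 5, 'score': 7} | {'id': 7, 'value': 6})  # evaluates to {'item': 5, 'score': 7, 'id': 7, 'value': 6}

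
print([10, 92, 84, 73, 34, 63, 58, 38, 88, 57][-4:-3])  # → [58]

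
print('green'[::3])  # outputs ge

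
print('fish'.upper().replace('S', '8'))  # FI8H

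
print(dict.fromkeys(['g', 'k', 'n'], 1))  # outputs {'g': 1, 'k': 1, 'n': 1}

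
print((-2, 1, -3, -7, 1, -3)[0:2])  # (-2, 1)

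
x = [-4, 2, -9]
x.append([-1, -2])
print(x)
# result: [-4, 2, -9, [-1, -2]]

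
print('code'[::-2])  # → eo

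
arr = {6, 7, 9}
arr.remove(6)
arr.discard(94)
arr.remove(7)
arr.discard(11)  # {9}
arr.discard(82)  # {9}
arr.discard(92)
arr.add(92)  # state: {9, 92}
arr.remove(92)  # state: {9}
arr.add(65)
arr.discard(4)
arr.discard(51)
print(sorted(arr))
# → [9, 65]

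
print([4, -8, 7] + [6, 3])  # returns [4, -8, 7, 6, 3]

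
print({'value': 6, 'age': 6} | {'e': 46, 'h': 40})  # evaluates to {'value': 6, 'age': 6, 'e': 46, 'h': 40}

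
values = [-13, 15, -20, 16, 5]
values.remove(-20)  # [-13, 15, 16, 5]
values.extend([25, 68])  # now [-13, 15, 16, 5, 25, 68]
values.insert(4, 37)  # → [-13, 15, 16, 5, 37, 25, 68]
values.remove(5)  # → [-13, 15, 16, 37, 25, 68]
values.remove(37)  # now [-13, 15, 16, 25, 68]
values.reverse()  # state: [68, 25, 16, 15, -13]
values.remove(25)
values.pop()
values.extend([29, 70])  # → [68, 16, 15, 29, 70]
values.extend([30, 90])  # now [68, 16, 15, 29, 70, 30, 90]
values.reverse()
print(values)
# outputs [90, 30, 70, 29, 15, 16, 68]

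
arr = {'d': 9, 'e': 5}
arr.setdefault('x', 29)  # 29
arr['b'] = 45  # {'d': 9, 'e': 5, 'x': 29, 'b': 45}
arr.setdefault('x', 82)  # 29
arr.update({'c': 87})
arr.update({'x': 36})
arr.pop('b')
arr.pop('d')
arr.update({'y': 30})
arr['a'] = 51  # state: {'e': 5, 'x': 36, 'c': 87, 'y': 30, 'a': 51}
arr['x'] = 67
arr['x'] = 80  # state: {'e': 5, 'x': 80, 'c': 87, 'y': 30, 'a': 51}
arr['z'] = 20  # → {'e': 5, 'x': 80, 'c': 87, 'y': 30, 'a': 51, 'z': 20}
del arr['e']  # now {'x': 80, 'c': 87, 'y': 30, 'a': 51, 'z': 20}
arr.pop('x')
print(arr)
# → {'c': 87, 'y': 30, 'a': 51, 'z': 20}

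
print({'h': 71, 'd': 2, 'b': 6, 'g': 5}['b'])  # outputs 6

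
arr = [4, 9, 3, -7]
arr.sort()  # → [-7, 3, 4, 9]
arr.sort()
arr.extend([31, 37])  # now [-7, 3, 4, 9, 31, 37]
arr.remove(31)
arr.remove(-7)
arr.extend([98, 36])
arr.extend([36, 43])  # [3, 4, 9, 37, 98, 36, 36, 43]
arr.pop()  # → 43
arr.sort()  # [3, 4, 9, 36, 36, 37, 98]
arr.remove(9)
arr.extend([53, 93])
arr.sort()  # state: [3, 4, 36, 36, 37, 53, 93, 98]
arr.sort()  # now [3, 4, 36, 36, 37, 53, 93, 98]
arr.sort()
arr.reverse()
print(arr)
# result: [98, 93, 53, 37, 36, 36, 4, 3]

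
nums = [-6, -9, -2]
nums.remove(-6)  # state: [-9, -2]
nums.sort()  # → [-9, -2]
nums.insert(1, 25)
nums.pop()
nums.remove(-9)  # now [25]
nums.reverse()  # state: [25]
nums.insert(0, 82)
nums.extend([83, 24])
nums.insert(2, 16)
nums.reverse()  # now [24, 83, 16, 25, 82]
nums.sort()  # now [16, 24, 25, 82, 83]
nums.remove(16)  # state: [24, 25, 82, 83]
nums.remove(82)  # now [24, 25, 83]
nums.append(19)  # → [24, 25, 83, 19]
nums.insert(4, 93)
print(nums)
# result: [24, 25, 83, 19, 93]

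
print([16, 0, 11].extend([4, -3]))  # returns None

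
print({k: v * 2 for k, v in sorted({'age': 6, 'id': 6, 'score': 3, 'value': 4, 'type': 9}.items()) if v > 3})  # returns {'age': 12, 'id': 12, 'type': 18, 'value': 8}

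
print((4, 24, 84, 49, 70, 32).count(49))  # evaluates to 1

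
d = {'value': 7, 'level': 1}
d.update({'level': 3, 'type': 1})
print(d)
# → {'value': 7, 'level': 3, 'type': 1}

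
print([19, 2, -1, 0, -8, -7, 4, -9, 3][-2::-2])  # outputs [-9, -7, 0, 2]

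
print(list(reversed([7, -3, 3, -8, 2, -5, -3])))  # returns [-3, -5, 2, -8, 3, -3, 7]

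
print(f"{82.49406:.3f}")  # 82.494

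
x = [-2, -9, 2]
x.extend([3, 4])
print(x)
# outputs [-2, -9, 2, 3, 4]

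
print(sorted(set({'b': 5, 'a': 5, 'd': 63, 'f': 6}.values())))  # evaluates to [5, 6, 63]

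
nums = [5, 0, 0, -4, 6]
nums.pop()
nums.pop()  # -4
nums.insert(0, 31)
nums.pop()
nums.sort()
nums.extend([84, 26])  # [0, 5, 31, 84, 26]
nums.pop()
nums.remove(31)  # [0, 5, 84]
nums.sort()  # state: [0, 5, 84]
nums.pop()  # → 84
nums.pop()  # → 5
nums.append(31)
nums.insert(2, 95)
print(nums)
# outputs [0, 31, 95]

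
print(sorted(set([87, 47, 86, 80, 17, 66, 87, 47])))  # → [17, 47, 66, 80, 86, 87]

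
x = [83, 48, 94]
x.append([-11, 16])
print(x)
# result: [83, 48, 94, [-11, 16]]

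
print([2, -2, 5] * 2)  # [2, -2, 5, 2, -2, 5]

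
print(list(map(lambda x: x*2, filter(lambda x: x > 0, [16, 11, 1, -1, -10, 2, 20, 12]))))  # [32, 22, 2, 4, 40, 24]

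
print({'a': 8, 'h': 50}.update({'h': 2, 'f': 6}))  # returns None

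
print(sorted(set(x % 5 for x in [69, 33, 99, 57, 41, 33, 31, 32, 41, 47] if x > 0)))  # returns [1, 2, 3, 4]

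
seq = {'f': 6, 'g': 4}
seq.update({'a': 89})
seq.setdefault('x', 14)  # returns 14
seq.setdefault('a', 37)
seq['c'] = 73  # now {'f': 6, 'g': 4, 'a': 89, 'x': 14, 'c': 73}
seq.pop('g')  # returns 4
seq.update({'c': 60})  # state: {'f': 6, 'a': 89, 'x': 14, 'c': 60}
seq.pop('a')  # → 89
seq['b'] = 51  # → {'f': 6, 'x': 14, 'c': 60, 'b': 51}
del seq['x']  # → {'f': 6, 'c': 60, 'b': 51}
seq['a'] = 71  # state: {'f': 6, 'c': 60, 'b': 51, 'a': 71}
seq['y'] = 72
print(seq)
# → {'f': 6, 'c': 60, 'b': 51, 'a': 71, 'y': 72}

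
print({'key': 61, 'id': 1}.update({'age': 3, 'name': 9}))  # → None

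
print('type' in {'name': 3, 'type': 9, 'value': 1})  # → True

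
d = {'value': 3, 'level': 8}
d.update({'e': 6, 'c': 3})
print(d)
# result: {'value': 3, 'level': 8, 'e': 6, 'c': 3}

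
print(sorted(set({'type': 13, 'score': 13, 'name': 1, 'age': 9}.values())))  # [1, 9, 13]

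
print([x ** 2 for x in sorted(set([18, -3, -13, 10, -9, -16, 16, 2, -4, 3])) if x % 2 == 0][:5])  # [256, 16, 4, 100, 256]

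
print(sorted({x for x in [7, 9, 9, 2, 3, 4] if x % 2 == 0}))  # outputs [2, 4]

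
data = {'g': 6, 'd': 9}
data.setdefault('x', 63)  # 63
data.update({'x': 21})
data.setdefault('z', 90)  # 90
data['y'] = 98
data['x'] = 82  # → {'g': 6, 'd': 9, 'x': 82, 'z': 90, 'y': 98}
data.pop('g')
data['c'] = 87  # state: {'d': 9, 'x': 82, 'z': 90, 'y': 98, 'c': 87}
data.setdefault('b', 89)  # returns 89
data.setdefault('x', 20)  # 82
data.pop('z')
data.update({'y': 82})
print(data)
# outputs {'d': 9, 'x': 82, 'y': 82, 'c': 87, 'b': 89}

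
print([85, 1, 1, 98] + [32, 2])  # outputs [85, 1, 1, 98, 32, 2]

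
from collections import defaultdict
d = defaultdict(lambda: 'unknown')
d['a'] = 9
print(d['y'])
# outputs unknown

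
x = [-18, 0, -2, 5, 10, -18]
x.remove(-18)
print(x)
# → [0, -2, 5, 10, -18]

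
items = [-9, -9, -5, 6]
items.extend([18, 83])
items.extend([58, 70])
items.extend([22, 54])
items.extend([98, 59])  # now [-9, -9, -5, 6, 18, 83, 58, 70, 22, 54, 98, 59]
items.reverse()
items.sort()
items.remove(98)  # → [-9, -9, -5, 6, 18, 22, 54, 58, 59, 70, 83]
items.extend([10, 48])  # [-9, -9, -5, 6, 18, 22, 54, 58, 59, 70, 83, 10, 48]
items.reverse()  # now [48, 10, 83, 70, 59, 58, 54, 22, 18, 6, -5, -9, -9]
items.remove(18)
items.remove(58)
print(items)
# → [48, 10, 83, 70, 59, 54, 22, 6, -5, -9, -9]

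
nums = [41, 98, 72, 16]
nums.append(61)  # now [41, 98, 72, 16, 61]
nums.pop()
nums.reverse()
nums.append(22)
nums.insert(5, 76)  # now [16, 72, 98, 41, 22, 76]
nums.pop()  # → 76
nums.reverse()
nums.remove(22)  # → [41, 98, 72, 16]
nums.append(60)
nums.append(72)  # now [41, 98, 72, 16, 60, 72]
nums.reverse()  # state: [72, 60, 16, 72, 98, 41]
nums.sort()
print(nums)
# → [16, 41, 60, 72, 72, 98]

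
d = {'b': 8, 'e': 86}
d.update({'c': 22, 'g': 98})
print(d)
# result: {'b': 8, 'e': 86, 'c': 22, 'g': 98}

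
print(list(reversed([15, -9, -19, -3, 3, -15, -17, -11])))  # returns [-11, -17, -15, 3, -3, -19, -9, 15]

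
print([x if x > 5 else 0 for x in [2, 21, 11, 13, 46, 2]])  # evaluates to [0, 21, 11, 13, 46, 0]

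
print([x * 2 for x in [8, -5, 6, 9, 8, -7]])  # [16, -10, 12, 18, 16, -14]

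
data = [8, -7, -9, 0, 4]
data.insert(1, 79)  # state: [8, 79, -7, -9, 0, 4]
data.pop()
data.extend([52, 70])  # [8, 79, -7, -9, 0, 52, 70]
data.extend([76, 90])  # [8, 79, -7, -9, 0, 52, 70, 76, 90]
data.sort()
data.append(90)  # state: [-9, -7, 0, 8, 52, 70, 76, 79, 90, 90]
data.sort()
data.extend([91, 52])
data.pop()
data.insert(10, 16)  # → [-9, -7, 0, 8, 52, 70, 76, 79, 90, 90, 16, 91]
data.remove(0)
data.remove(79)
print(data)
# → [-9, -7, 8, 52, 70, 76, 90, 90, 16, 91]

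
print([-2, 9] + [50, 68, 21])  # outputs [-2, 9, 50, 68, 21]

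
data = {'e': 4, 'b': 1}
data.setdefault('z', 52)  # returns 52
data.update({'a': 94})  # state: {'e': 4, 'b': 1, 'z': 52, 'a': 94}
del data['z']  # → {'e': 4, 'b': 1, 'a': 94}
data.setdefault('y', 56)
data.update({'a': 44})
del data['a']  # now {'e': 4, 'b': 1, 'y': 56}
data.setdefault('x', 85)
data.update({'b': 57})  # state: {'e': 4, 'b': 57, 'y': 56, 'x': 85}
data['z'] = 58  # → {'e': 4, 'b': 57, 'y': 56, 'x': 85, 'z': 58}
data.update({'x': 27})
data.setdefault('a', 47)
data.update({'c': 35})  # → {'e': 4, 'b': 57, 'y': 56, 'x': 27, 'z': 58, 'a': 47, 'c': 35}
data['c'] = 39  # {'e': 4, 'b': 57, 'y': 56, 'x': 27, 'z': 58, 'a': 47, 'c': 39}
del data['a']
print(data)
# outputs {'e': 4, 'b': 57, 'y': 56, 'x': 27, 'z': 58, 'c': 39}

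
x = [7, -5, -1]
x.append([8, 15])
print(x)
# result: [7, -5, -1, [8, 15]]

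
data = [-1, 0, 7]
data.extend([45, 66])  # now [-1, 0, 7, 45, 66]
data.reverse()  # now [66, 45, 7, 0, -1]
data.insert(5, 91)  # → [66, 45, 7, 0, -1, 91]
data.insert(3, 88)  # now [66, 45, 7, 88, 0, -1, 91]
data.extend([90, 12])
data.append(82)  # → [66, 45, 7, 88, 0, -1, 91, 90, 12, 82]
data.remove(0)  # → [66, 45, 7, 88, -1, 91, 90, 12, 82]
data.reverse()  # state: [82, 12, 90, 91, -1, 88, 7, 45, 66]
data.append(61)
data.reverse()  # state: [61, 66, 45, 7, 88, -1, 91, 90, 12, 82]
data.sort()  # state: [-1, 7, 12, 45, 61, 66, 82, 88, 90, 91]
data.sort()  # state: [-1, 7, 12, 45, 61, 66, 82, 88, 90, 91]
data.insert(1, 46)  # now [-1, 46, 7, 12, 45, 61, 66, 82, 88, 90, 91]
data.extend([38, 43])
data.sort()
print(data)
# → [-1, 7, 12, 38, 43, 45, 46, 61, 66, 82, 88, 90, 91]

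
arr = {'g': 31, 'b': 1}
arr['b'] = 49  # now {'g': 31, 'b': 49}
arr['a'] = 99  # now {'g': 31, 'b': 49, 'a': 99}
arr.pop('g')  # 31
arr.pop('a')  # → 99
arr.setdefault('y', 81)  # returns 81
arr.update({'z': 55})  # {'b': 49, 'y': 81, 'z': 55}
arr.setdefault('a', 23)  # 23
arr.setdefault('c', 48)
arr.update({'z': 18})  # {'b': 49, 'y': 81, 'z': 18, 'a': 23, 'c': 48}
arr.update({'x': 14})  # {'b': 49, 'y': 81, 'z': 18, 'a': 23, 'c': 48, 'x': 14}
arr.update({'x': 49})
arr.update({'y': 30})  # {'b': 49, 'y': 30, 'z': 18, 'a': 23, 'c': 48, 'x': 49}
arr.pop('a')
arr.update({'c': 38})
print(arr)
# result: {'b': 49, 'y': 30, 'z': 18, 'c': 38, 'x': 49}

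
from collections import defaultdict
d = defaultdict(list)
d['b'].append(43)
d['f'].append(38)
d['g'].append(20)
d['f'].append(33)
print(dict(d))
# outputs {'b': [43], 'f': [38, 33], 'g': [20]}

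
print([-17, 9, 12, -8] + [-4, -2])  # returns [-17, 9, 12, -8, -4, -2]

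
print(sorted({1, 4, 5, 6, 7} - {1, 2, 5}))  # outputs [4, 6, 7]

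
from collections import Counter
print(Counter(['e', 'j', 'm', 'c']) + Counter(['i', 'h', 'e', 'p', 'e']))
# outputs Counter({'e': 3, 'j': 1, 'm': 1, 'c': 1, 'i': 1, 'h': 1, 'p': 1})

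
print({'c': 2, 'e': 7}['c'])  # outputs 2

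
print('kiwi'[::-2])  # ii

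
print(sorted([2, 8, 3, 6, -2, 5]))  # [-2, 2, 3, 5, 6, 8]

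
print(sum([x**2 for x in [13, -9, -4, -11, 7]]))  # 436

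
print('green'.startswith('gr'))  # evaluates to True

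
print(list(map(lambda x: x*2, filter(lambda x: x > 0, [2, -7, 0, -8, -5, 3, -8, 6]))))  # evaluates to [4, 6, 12]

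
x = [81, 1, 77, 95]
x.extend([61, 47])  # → [81, 1, 77, 95, 61, 47]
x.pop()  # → 47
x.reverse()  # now [61, 95, 77, 1, 81]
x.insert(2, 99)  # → [61, 95, 99, 77, 1, 81]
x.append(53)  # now [61, 95, 99, 77, 1, 81, 53]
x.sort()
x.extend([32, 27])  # [1, 53, 61, 77, 81, 95, 99, 32, 27]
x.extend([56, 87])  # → [1, 53, 61, 77, 81, 95, 99, 32, 27, 56, 87]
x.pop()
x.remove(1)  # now [53, 61, 77, 81, 95, 99, 32, 27, 56]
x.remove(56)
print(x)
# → [53, 61, 77, 81, 95, 99, 32, 27]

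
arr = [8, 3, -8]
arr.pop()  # -8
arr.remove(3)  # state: [8]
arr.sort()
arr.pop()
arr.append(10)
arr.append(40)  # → [10, 40]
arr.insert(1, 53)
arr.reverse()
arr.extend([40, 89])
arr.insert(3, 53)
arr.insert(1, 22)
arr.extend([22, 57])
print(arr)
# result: [40, 22, 53, 10, 53, 40, 89, 22, 57]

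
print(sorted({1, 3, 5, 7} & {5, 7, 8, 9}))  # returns [5, 7]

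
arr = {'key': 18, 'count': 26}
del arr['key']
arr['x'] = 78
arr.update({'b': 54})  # {'count': 26, 'x': 78, 'b': 54}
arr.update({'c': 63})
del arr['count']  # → {'x': 78, 'b': 54, 'c': 63}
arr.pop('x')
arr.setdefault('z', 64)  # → 64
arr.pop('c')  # 63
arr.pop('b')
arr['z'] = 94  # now {'z': 94}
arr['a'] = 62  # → {'z': 94, 'a': 62}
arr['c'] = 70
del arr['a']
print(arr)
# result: {'z': 94, 'c': 70}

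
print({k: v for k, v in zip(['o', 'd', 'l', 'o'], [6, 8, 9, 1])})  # {'o': 1, 'd': 8, 'l': 9}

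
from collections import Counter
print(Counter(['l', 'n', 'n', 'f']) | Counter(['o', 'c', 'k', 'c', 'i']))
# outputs Counter({'n': 2, 'c': 2, 'l': 1, 'f': 1, 'o': 1, 'k': 1, 'i': 1})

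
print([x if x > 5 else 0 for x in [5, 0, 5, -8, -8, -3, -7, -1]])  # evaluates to [0, 0, 0, 0, 0, 0, 0, 0]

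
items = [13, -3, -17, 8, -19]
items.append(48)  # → [13, -3, -17, 8, -19, 48]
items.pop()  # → 48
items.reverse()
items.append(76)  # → [-19, 8, -17, -3, 13, 76]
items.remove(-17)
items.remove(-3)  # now [-19, 8, 13, 76]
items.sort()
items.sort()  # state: [-19, 8, 13, 76]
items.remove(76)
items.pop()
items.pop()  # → 8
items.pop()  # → -19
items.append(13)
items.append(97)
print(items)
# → [13, 97]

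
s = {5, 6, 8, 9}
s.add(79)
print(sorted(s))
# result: [5, 6, 8, 9, 79]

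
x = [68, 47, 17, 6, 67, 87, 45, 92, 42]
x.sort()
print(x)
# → [6, 17, 42, 45, 47, 67, 68, 87, 92]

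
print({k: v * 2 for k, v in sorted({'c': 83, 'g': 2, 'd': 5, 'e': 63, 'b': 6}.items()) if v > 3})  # {'b': 12, 'c': 166, 'd': 10, 'e': 126}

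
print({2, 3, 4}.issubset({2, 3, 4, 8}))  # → True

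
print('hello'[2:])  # llo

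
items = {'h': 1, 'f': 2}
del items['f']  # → {'h': 1}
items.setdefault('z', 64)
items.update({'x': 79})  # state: {'h': 1, 'z': 64, 'x': 79}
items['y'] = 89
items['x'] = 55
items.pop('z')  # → 64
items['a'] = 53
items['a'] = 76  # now {'h': 1, 'x': 55, 'y': 89, 'a': 76}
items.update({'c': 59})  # {'h': 1, 'x': 55, 'y': 89, 'a': 76, 'c': 59}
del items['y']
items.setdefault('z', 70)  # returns 70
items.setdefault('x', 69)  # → 55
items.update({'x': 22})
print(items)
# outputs {'h': 1, 'x': 22, 'a': 76, 'c': 59, 'z': 70}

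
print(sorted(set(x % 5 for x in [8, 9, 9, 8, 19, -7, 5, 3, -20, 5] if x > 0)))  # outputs [0, 3, 4]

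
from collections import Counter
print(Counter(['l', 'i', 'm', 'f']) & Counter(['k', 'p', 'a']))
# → Counter()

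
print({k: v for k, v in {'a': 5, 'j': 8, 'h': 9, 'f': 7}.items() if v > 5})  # {'j': 8, 'h': 9, 'f': 7}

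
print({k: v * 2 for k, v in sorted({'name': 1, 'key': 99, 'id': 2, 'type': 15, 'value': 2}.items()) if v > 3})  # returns {'key': 198, 'type': 30}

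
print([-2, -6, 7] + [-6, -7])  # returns [-2, -6, 7, -6, -7]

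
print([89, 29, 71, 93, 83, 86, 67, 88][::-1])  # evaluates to [88, 67, 86, 83, 93, 71, 29, 89]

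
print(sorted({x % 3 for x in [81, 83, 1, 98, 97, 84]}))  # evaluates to [0, 1, 2]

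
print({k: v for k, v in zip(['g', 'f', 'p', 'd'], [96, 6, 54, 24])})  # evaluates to {'g': 96, 'f': 6, 'p': 54, 'd': 24}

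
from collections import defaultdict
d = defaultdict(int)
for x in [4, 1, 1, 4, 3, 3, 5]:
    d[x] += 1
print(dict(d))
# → {4: 2, 1: 2, 3: 2, 5: 1}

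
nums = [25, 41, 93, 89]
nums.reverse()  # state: [89, 93, 41, 25]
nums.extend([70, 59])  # [89, 93, 41, 25, 70, 59]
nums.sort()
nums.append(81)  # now [25, 41, 59, 70, 89, 93, 81]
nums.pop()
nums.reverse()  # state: [93, 89, 70, 59, 41, 25]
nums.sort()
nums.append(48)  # [25, 41, 59, 70, 89, 93, 48]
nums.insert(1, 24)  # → [25, 24, 41, 59, 70, 89, 93, 48]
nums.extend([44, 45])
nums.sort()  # [24, 25, 41, 44, 45, 48, 59, 70, 89, 93]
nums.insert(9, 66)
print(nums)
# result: [24, 25, 41, 44, 45, 48, 59, 70, 89, 66, 93]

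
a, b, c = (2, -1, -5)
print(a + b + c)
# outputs -4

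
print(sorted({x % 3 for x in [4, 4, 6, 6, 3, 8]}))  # [0, 1, 2]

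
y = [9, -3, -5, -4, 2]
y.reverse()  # [2, -4, -5, -3, 9]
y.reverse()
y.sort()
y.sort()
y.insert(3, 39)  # [-5, -4, -3, 39, 2, 9]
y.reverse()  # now [9, 2, 39, -3, -4, -5]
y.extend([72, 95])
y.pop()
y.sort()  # [-5, -4, -3, 2, 9, 39, 72]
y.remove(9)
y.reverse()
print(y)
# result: [72, 39, 2, -3, -4, -5]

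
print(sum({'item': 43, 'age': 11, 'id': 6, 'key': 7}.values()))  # 67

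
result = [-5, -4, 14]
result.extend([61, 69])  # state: [-5, -4, 14, 61, 69]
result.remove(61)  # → [-5, -4, 14, 69]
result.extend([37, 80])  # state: [-5, -4, 14, 69, 37, 80]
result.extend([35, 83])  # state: [-5, -4, 14, 69, 37, 80, 35, 83]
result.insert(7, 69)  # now [-5, -4, 14, 69, 37, 80, 35, 69, 83]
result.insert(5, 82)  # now [-5, -4, 14, 69, 37, 82, 80, 35, 69, 83]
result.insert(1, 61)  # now [-5, 61, -4, 14, 69, 37, 82, 80, 35, 69, 83]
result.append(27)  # [-5, 61, -4, 14, 69, 37, 82, 80, 35, 69, 83, 27]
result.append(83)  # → [-5, 61, -4, 14, 69, 37, 82, 80, 35, 69, 83, 27, 83]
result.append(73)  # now [-5, 61, -4, 14, 69, 37, 82, 80, 35, 69, 83, 27, 83, 73]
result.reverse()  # [73, 83, 27, 83, 69, 35, 80, 82, 37, 69, 14, -4, 61, -5]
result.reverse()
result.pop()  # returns 73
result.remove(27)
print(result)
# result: [-5, 61, -4, 14, 69, 37, 82, 80, 35, 69, 83, 83]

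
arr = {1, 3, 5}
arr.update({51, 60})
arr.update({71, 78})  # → {1, 3, 5, 51, 60, 71, 78}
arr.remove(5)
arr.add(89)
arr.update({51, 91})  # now {1, 3, 51, 60, 71, 78, 89, 91}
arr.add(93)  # {1, 3, 51, 60, 71, 78, 89, 91, 93}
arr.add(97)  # {1, 3, 51, 60, 71, 78, 89, 91, 93, 97}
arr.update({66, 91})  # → {1, 3, 51, 60, 66, 71, 78, 89, 91, 93, 97}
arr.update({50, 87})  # {1, 3, 50, 51, 60, 66, 71, 78, 87, 89, 91, 93, 97}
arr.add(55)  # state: {1, 3, 50, 51, 55, 60, 66, 71, 78, 87, 89, 91, 93, 97}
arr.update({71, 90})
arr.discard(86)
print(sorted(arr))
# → [1, 3, 50, 51, 55, 60, 66, 71, 78, 87, 89, 90, 91, 93, 97]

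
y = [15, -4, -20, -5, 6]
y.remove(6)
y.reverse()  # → [-5, -20, -4, 15]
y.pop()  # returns 15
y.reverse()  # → [-4, -20, -5]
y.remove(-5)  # [-4, -20]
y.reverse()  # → [-20, -4]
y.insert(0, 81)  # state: [81, -20, -4]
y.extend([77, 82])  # [81, -20, -4, 77, 82]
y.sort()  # [-20, -4, 77, 81, 82]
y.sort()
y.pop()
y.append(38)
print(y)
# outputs [-20, -4, 77, 81, 38]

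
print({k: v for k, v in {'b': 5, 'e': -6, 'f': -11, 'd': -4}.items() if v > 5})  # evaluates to {}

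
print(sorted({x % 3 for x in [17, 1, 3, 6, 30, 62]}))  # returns [0, 1, 2]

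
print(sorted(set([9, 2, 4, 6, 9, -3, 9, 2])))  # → [-3, 2, 4, 6, 9]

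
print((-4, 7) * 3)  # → (-4, 7, -4, 7, -4, 7)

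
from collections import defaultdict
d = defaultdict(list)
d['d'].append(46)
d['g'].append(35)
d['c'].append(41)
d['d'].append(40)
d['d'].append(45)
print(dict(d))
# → {'d': [46, 40, 45], 'g': [35], 'c': [41]}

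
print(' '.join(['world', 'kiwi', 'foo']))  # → world kiwi foo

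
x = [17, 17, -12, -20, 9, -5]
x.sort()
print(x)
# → [-20, -12, -5, 9, 17, 17]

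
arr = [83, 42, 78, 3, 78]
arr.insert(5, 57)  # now [83, 42, 78, 3, 78, 57]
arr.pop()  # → 57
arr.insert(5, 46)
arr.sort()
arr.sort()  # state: [3, 42, 46, 78, 78, 83]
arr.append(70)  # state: [3, 42, 46, 78, 78, 83, 70]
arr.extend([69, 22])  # [3, 42, 46, 78, 78, 83, 70, 69, 22]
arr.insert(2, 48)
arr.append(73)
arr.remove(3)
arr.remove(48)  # [42, 46, 78, 78, 83, 70, 69, 22, 73]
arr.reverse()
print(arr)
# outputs [73, 22, 69, 70, 83, 78, 78, 46, 42]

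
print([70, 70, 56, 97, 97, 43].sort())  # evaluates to None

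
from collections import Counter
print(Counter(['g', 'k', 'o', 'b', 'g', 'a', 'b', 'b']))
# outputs Counter({'b': 3, 'g': 2, 'k': 1, 'o': 1, 'a': 1})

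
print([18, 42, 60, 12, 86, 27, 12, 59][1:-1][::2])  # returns [42, 12, 27]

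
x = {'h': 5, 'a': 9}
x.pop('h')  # 5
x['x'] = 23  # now {'a': 9, 'x': 23}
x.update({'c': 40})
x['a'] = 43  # {'a': 43, 'x': 23, 'c': 40}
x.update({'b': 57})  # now {'a': 43, 'x': 23, 'c': 40, 'b': 57}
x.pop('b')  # 57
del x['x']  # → {'a': 43, 'c': 40}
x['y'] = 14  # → {'a': 43, 'c': 40, 'y': 14}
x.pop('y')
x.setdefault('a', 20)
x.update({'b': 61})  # {'a': 43, 'c': 40, 'b': 61}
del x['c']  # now {'a': 43, 'b': 61}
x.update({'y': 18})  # {'a': 43, 'b': 61, 'y': 18}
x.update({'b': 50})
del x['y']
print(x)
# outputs {'a': 43, 'b': 50}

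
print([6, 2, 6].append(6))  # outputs None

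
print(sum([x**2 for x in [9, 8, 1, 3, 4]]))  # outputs 171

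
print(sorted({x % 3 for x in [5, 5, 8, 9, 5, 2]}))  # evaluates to [0, 2]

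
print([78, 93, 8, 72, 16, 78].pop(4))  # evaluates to 16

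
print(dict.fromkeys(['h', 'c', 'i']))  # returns {'h': None, 'c': None, 'i': None}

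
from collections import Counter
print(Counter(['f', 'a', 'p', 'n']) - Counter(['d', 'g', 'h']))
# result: Counter({'f': 1, 'a': 1, 'p': 1, 'n': 1})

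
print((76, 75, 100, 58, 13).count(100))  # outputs 1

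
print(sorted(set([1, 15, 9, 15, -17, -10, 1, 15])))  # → [-17, -10, 1, 9, 15]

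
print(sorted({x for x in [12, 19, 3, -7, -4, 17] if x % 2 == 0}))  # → [-4, 12]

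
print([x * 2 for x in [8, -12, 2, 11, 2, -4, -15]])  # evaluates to [16, -24, 4, 22, 4, -8, -30]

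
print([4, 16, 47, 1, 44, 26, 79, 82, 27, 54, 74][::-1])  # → [74, 54, 27, 82, 79, 26, 44, 1, 47, 16, 4]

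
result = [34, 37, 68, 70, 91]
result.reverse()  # [91, 70, 68, 37, 34]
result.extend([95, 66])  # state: [91, 70, 68, 37, 34, 95, 66]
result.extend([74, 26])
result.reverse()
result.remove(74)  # [26, 66, 95, 34, 37, 68, 70, 91]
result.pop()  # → 91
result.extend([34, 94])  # [26, 66, 95, 34, 37, 68, 70, 34, 94]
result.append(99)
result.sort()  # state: [26, 34, 34, 37, 66, 68, 70, 94, 95, 99]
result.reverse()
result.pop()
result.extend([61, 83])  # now [99, 95, 94, 70, 68, 66, 37, 34, 34, 61, 83]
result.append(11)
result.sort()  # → [11, 34, 34, 37, 61, 66, 68, 70, 83, 94, 95, 99]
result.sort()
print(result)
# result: [11, 34, 34, 37, 61, 66, 68, 70, 83, 94, 95, 99]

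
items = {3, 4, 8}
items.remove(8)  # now {3, 4}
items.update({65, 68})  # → {3, 4, 65, 68}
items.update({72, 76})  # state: {3, 4, 65, 68, 72, 76}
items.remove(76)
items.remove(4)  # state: {3, 65, 68, 72}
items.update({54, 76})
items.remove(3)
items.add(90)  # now {54, 65, 68, 72, 76, 90}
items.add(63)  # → {54, 63, 65, 68, 72, 76, 90}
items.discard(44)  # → {54, 63, 65, 68, 72, 76, 90}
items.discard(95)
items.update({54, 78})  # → {54, 63, 65, 68, 72, 76, 78, 90}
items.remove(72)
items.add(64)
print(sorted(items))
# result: [54, 63, 64, 65, 68, 76, 78, 90]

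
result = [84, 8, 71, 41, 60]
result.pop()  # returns 60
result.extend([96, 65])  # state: [84, 8, 71, 41, 96, 65]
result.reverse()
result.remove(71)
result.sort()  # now [8, 41, 65, 84, 96]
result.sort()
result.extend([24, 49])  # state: [8, 41, 65, 84, 96, 24, 49]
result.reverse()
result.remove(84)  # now [49, 24, 96, 65, 41, 8]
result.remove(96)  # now [49, 24, 65, 41, 8]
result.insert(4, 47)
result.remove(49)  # [24, 65, 41, 47, 8]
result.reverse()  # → [8, 47, 41, 65, 24]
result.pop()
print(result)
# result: [8, 47, 41, 65]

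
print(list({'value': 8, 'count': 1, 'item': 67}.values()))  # [8, 1, 67]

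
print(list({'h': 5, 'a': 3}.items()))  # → [('h', 5), ('a', 3)]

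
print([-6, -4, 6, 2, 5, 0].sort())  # None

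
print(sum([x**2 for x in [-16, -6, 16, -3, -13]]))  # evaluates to 726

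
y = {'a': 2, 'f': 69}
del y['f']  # {'a': 2}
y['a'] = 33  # {'a': 33}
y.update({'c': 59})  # {'a': 33, 'c': 59}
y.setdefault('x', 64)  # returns 64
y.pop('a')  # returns 33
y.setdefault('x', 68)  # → 64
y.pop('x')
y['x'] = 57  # {'c': 59, 'x': 57}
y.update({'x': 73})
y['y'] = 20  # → {'c': 59, 'x': 73, 'y': 20}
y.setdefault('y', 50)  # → 20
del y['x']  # {'c': 59, 'y': 20}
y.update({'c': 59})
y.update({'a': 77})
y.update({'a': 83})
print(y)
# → {'c': 59, 'y': 20, 'a': 83}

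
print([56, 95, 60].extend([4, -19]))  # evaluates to None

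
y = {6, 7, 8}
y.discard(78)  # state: {6, 7, 8}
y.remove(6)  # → {7, 8}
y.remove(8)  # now {7}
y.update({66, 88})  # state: {7, 66, 88}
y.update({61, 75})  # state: {7, 61, 66, 75, 88}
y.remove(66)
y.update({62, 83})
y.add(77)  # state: {7, 61, 62, 75, 77, 83, 88}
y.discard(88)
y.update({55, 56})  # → {7, 55, 56, 61, 62, 75, 77, 83}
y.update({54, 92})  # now {7, 54, 55, 56, 61, 62, 75, 77, 83, 92}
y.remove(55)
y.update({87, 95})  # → {7, 54, 56, 61, 62, 75, 77, 83, 87, 92, 95}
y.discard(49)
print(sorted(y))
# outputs [7, 54, 56, 61, 62, 75, 77, 83, 87, 92, 95]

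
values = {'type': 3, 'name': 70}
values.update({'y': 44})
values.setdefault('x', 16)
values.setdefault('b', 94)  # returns 94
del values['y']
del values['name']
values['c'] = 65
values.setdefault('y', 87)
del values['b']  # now {'type': 3, 'x': 16, 'c': 65, 'y': 87}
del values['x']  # {'type': 3, 'c': 65, 'y': 87}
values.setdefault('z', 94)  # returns 94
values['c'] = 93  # {'type': 3, 'c': 93, 'y': 87, 'z': 94}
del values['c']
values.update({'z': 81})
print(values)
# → {'type': 3, 'y': 87, 'z': 81}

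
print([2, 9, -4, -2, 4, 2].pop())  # 2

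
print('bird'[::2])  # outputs br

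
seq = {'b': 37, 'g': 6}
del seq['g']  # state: {'b': 37}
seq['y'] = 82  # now {'b': 37, 'y': 82}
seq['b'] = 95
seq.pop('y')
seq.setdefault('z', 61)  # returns 61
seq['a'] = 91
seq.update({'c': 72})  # {'b': 95, 'z': 61, 'a': 91, 'c': 72}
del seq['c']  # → {'b': 95, 'z': 61, 'a': 91}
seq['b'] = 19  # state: {'b': 19, 'z': 61, 'a': 91}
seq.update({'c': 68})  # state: {'b': 19, 'z': 61, 'a': 91, 'c': 68}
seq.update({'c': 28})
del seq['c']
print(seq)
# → {'b': 19, 'z': 61, 'a': 91}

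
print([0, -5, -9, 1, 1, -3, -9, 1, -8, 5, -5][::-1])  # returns [-5, 5, -8, 1, -9, -3, 1, 1, -9, -5, 0]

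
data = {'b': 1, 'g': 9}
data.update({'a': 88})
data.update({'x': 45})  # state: {'b': 1, 'g': 9, 'a': 88, 'x': 45}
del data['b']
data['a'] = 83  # {'g': 9, 'a': 83, 'x': 45}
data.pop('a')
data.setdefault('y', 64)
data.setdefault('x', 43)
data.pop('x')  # 45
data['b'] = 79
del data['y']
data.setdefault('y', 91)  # 91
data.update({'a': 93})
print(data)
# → {'g': 9, 'b': 79, 'y': 91, 'a': 93}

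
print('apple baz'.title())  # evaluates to Apple Baz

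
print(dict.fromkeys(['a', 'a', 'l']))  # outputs {'a': None, 'l': None}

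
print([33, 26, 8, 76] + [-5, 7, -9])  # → [33, 26, 8, 76, -5, 7, -9]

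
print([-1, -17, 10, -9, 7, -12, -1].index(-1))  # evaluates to 0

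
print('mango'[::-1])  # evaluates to ognam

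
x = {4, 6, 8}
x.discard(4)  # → {6, 8}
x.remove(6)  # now {8}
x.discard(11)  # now {8}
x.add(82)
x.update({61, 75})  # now {8, 61, 75, 82}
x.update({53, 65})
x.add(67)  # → {8, 53, 61, 65, 67, 75, 82}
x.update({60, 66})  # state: {8, 53, 60, 61, 65, 66, 67, 75, 82}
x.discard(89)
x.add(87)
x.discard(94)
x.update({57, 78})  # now {8, 53, 57, 60, 61, 65, 66, 67, 75, 78, 82, 87}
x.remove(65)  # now {8, 53, 57, 60, 61, 66, 67, 75, 78, 82, 87}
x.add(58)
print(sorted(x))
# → [8, 53, 57, 58, 60, 61, 66, 67, 75, 78, 82, 87]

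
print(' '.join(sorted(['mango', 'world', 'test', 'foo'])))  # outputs foo mango test world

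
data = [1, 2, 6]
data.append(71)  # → [1, 2, 6, 71]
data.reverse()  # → [71, 6, 2, 1]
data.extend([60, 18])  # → [71, 6, 2, 1, 60, 18]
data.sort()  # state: [1, 2, 6, 18, 60, 71]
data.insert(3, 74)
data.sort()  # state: [1, 2, 6, 18, 60, 71, 74]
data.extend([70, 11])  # [1, 2, 6, 18, 60, 71, 74, 70, 11]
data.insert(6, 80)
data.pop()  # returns 11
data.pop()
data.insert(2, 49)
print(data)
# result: [1, 2, 49, 6, 18, 60, 71, 80, 74]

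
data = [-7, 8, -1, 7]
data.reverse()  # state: [7, -1, 8, -7]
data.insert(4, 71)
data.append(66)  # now [7, -1, 8, -7, 71, 66]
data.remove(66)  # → [7, -1, 8, -7, 71]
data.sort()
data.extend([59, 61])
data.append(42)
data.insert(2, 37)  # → [-7, -1, 37, 7, 8, 71, 59, 61, 42]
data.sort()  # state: [-7, -1, 7, 8, 37, 42, 59, 61, 71]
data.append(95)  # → [-7, -1, 7, 8, 37, 42, 59, 61, 71, 95]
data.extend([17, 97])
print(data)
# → [-7, -1, 7, 8, 37, 42, 59, 61, 71, 95, 17, 97]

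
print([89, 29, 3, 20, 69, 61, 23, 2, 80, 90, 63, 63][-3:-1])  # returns [90, 63]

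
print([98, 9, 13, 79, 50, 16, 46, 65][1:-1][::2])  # [9, 79, 16]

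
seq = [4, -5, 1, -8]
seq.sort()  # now [-8, -5, 1, 4]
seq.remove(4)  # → [-8, -5, 1]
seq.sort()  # [-8, -5, 1]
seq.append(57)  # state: [-8, -5, 1, 57]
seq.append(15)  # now [-8, -5, 1, 57, 15]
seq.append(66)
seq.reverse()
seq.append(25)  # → [66, 15, 57, 1, -5, -8, 25]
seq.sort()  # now [-8, -5, 1, 15, 25, 57, 66]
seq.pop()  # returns 66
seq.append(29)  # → [-8, -5, 1, 15, 25, 57, 29]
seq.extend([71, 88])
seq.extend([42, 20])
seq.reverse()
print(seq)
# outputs [20, 42, 88, 71, 29, 57, 25, 15, 1, -5, -8]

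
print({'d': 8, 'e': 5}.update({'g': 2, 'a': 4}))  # None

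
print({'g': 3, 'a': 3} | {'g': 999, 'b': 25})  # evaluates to {'g': 999, 'a': 3, 'b': 25}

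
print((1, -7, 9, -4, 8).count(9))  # 1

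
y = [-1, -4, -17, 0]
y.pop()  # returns 0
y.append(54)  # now [-1, -4, -17, 54]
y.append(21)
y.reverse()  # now [21, 54, -17, -4, -1]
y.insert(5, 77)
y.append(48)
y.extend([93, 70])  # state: [21, 54, -17, -4, -1, 77, 48, 93, 70]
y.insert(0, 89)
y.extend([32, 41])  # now [89, 21, 54, -17, -4, -1, 77, 48, 93, 70, 32, 41]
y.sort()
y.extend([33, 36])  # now [-17, -4, -1, 21, 32, 41, 48, 54, 70, 77, 89, 93, 33, 36]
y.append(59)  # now [-17, -4, -1, 21, 32, 41, 48, 54, 70, 77, 89, 93, 33, 36, 59]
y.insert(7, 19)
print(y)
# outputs [-17, -4, -1, 21, 32, 41, 48, 19, 54, 70, 77, 89, 93, 33, 36, 59]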